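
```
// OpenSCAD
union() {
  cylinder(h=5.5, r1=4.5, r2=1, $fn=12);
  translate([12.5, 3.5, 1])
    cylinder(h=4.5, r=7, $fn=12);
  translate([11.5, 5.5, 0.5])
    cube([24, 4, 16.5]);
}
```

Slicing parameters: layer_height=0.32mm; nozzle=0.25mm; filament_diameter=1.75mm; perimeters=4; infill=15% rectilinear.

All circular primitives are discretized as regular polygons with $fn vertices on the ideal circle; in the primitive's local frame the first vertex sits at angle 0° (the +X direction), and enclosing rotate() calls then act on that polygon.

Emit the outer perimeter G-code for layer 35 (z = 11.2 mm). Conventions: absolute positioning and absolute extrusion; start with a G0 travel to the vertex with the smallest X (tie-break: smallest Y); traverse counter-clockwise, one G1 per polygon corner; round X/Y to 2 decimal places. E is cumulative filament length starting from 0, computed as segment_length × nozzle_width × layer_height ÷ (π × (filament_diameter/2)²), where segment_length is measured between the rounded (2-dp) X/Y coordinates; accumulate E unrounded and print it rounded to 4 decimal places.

G0 X11.50 Y5.50 Z11.20
G1 X35.50 Y5.50 E0.7982
G1 X35.50 Y9.50 E0.9313
G1 X11.50 Y9.50 E1.7295
G1 X11.50 Y5.50 E1.8626

At z = 11.2 mm: the cone is not intersected at this z (z outside [0, 5.5]); the cylinder at (12.5, 3.5) is absent (z outside [1, 5.5]); the cube at (11.5, 5.5) is present — its section is the full 24×4 rectangle; Merging all regions: only the 24×4 cube at (11.5, 5.5) is present, so the union is just that shape — 1 connected region. The outline is a single polygon with 4 vertices. Extrusion per mm of travel: 0.25 × 0.32 / (π × 0.875²) = 0.033260. Accumulating E over each segment gives final E = 1.8626.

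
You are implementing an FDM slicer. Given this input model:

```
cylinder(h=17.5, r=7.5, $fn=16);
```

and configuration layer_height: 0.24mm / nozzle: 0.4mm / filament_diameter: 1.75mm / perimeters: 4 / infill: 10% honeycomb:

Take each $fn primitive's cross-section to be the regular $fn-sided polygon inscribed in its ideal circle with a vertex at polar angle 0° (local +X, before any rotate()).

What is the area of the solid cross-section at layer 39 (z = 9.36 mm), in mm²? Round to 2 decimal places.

At z = 9.36 mm: the r=7.5 cylinder gives a regular 16-gon of circumradius 7.5 (constant along its height) (area = (16/2)·7.500²·sin(360°/16) = 172.21 mm²). Overall, the cross-section is a single solid region. Net area = 172.21 mm².

172.21 mm²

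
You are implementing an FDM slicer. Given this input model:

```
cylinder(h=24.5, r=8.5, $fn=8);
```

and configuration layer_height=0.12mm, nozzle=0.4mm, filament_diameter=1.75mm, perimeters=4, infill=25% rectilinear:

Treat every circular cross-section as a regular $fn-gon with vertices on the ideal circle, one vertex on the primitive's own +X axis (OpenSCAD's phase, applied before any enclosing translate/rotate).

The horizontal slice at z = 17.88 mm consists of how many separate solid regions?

1

At z = 17.88 mm: the r=8.5 cylinder contributes a regular 8-gon of circumradius 8.5. The result has 1 disconnected region.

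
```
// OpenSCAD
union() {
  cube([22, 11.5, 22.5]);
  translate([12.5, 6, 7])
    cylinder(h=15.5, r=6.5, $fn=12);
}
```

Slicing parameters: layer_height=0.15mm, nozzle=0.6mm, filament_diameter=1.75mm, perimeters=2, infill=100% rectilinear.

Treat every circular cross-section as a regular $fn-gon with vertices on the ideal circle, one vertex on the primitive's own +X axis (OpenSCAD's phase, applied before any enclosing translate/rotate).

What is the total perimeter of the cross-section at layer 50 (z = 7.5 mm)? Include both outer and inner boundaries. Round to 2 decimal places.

67.47 mm

At z = 7.5 mm: the 22×11.5 cube contributes its full rectangle (perimeter 67.00 mm); the cylinder at (12.5, 6): section is a regular 12-gon, circumradius r=6.5 (perimeter = 2·12·6.500·sin(180°/12) = 40.38 mm); Combining (union): the regions partially overlap (shared area 122.13 mm²), so the edge portions inside another operand are dropped and the merged outline is re-measured after clipping — boundary = 67.47 mm. Overall, the cross-section is a single solid region. Total boundary length (outer) = 67.47 mm.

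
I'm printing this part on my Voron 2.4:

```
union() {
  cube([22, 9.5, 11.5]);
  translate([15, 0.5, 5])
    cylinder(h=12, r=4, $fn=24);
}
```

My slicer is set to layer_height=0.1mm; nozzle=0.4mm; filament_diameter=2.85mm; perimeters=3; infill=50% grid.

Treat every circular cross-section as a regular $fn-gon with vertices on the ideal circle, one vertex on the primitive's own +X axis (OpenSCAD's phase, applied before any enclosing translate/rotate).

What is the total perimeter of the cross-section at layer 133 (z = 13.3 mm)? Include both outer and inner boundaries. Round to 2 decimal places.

25.06 mm

At z = 13.3 mm: the cube does not reach this height (z outside [0, 11.5]); the cylinder at (15, 0.5): section is a regular 24-gon, circumradius r=4 (perimeter = 2·24·4.000·sin(180°/24) = 25.06 mm); Taking the union: only the r=4 cylinder at (15, 0.5) is present, so the union is just that shape — boundary = 25.06 mm. Overall, the cross-section is a single solid region. Total boundary length (outer) = 25.06 mm.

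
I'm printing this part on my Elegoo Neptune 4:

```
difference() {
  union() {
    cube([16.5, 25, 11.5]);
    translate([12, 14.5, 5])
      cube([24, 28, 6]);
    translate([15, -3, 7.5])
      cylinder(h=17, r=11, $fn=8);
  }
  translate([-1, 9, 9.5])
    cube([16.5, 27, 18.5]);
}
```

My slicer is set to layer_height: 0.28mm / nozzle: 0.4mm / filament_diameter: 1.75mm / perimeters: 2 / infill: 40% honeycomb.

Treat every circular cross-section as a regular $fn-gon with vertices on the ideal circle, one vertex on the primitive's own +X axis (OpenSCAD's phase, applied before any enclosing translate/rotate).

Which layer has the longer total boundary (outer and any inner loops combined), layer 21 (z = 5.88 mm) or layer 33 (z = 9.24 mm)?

layer 33 (z = 9.24 mm)

Layer 21 (z = 5.88): the cube (footprint 16.5×25) is included at this height (perimeter 83.00 mm); the 24×28 cube at (12, 14.5) contributes its full rectangle (perimeter 104.00 mm); the cylinder at (15, -3) is absent (z outside [7.5, 24.5]); Merging all regions: the regions partially overlap (shared area 47.25 mm²), so the edge portions inside another operand are dropped and the merged outline is re-measured after clipping — boundary = 157.00 mm; the cube at (-1, 9) is not intersected at this z (z outside [9.5, 28]); Subtracting the remaining from the first: none of the subtracted shapes is present at this height, so that combined region is unchanged — boundary = 157.00 mm. So its perimeter = 157.00 mm. Layer 33 (z = 9.24): the 16.5×25 cube contributes its full rectangle (perimeter 83.00 mm); the cube at (12, 14.5) (footprint 24×28) is included at this height (perimeter 104.00 mm); the r=11 cylinder at (15, -3) contributes a regular 8-gon of circumradius 11 (perimeter = 2·8·11.000·sin(180°/8) = 67.35 mm); Merging all regions: the regions partially overlap (shared area 113.21 mm²), so the edge portions inside another operand are dropped and the merged outline is re-measured after clipping — boundary = 190.50 mm; the cube at (-1, 9) is not intersected at this z (z outside [9.5, 28]); After the difference (first − rest): none of the subtracted shapes is present at this height, so that combined region is unchanged — boundary = 190.50 mm. So its perimeter = 190.50 mm. Layer 33 is larger (190.50 vs 157.00 mm).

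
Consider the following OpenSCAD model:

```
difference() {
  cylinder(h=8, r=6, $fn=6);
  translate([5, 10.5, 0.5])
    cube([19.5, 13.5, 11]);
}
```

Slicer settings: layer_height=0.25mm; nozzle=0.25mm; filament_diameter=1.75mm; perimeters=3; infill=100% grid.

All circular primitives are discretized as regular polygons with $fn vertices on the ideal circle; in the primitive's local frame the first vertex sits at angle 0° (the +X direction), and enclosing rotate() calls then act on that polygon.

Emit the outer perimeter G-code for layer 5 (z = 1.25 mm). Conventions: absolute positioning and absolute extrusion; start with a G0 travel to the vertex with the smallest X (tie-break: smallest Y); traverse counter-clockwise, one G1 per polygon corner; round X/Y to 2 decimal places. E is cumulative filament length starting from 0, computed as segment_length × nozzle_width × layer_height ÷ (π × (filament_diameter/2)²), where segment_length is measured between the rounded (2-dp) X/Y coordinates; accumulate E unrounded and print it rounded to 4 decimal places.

At z = 1.25 mm: the r=6 cylinder contributes a regular 6-gon of circumradius 6; the cube at (5, 10.5) (footprint 19.5×13.5) is included at this height; Taking the first minus the rest: starting from the r=6 cylinder, the 19.5×13.5 cube at (5, 10.5) misses the remaining region (no effect) — 1 connected region. The outline is a single polygon with 6 vertices. Extrusion per mm of travel: 0.25 × 0.25 / (π × 0.875²) = 0.025984. Accumulating E over each segment gives final E = 0.9358.

G0 X-6.00 Y0.00 Z1.25
G1 X-3.00 Y-5.20 E0.1560
G1 X3.00 Y-5.20 E0.3119
G1 X6.00 Y0.00 E0.4679
G1 X3.00 Y5.20 E0.6239
G1 X-3.00 Y5.20 E0.7798
G1 X-6.00 Y0.00 E0.9358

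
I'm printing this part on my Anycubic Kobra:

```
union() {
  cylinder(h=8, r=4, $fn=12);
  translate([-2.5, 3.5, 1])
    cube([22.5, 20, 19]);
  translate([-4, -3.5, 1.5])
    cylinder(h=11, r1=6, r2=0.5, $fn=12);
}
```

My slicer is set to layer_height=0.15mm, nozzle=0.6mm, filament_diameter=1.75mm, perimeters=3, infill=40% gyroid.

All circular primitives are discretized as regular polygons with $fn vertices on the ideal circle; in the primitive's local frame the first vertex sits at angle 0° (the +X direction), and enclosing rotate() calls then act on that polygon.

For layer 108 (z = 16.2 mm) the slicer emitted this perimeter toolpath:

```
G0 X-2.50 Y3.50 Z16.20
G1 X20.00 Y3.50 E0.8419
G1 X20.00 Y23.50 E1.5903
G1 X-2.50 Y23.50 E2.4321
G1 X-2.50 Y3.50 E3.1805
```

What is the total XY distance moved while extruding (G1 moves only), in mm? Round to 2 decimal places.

Sum the Euclidean lengths of each G1 segment: total = 85.00 mm.

85.00 mm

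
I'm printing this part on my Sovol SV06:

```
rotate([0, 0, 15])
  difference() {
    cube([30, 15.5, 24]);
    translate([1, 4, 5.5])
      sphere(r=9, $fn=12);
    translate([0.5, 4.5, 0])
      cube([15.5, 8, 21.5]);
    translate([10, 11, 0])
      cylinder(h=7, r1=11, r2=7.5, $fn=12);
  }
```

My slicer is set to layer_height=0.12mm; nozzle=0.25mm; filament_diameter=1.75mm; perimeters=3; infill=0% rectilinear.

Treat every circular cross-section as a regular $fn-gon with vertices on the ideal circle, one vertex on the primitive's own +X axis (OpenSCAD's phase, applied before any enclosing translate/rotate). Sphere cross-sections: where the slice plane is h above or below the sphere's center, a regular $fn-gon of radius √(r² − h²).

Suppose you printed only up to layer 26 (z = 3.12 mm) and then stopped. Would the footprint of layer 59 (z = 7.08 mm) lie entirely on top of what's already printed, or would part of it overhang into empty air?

Compare the two slices. At z = 3.12: the cube is present — its section is the full 30×15.5 rectangle (area 465.00 mm²); the r=9 sphere at (1, 4) slices to a regular 12-gon of circumradius 8.680 (√(r²−h²) with h=2.38 from center) (area = (12/2)·8.680²·sin(360°/12) = 226.01 mm²); the cube at (0.5, 4.5) is present — its section is the full 15.5×8 rectangle (area 124.00 mm²); the cone at (10, 11): at t=0.446 of its height the radius interpolates to r₁+(r₂−r₁)t = 9.440, giving a regular 12-gon of that circumradius (area = (12/2)·9.440²·sin(360°/12) = 267.34 mm²); After the difference (first − rest): starting from the 30×15.5 cube (465.00 mm²), the r=9 sphere at (1, 4) partially overlaps it — only the 101.62 mm² overlap (of its 226.01 mm²) is removed, clipping the outline; the 15.5×8 cube at (0.5, 4.5) partially overlaps it — only the 67.86 mm² overlap (of its 124.00 mm²) is removed, clipping the outline; the cone at (10, 11) partially overlaps it — only the 86.10 mm² overlap (of its 267.34 mm²) is removed, clipping the outline — area = 209.41 mm²; (rotated 15° about Z; rotation is an isometry so areas/perimeters/island counts are preserved). At z = 7.08: the cube (footprint 30×15.5) is included at this height (area 465.00 mm²); the r=9 sphere at (1, 4) contributes a regular 12-gon of circumradius √(9²−1.58²) = 8.860 (area = (12/2)·8.860²·sin(360°/12) = 235.51 mm²); the cube at (0.5, 4.5) is present — its section is the full 15.5×8 rectangle (area 124.00 mm²); the cone at (10, 11) does not reach this height (z outside [0, 7]); Taking the first minus the rest: starting from the 30×15.5 cube (465.00 mm²), the r=9 sphere at (1, 4) partially overlaps it — only the 104.90 mm² overlap (of its 235.51 mm²) is removed, clipping the outline; the 15.5×8 cube at (0.5, 4.5) partially overlaps it — only the 65.76 mm² overlap (of its 124.00 mm²) is removed, clipping the outline — area = 294.34 mm²; (whole slice rotated 15° about Z — lengths, areas and connectivity unchanged). Checking containment: at z = 7.08 the cross-section extends beyond the z = 3.12 cross-section by about 85.44 mm².

part overhangs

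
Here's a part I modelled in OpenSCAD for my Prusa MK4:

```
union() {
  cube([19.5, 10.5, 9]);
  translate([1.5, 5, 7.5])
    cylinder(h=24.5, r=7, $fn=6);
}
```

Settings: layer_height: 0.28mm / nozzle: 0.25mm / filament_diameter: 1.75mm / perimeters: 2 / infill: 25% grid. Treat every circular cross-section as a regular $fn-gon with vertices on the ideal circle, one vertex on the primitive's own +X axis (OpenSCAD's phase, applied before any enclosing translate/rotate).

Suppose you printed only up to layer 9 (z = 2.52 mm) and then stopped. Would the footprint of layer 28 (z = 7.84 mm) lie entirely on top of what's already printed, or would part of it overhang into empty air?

Compare the two slices. At z = 2.52: the 19.5×10.5 cube contributes its full rectangle (area 204.75 mm²); the cylinder at (1.5, 5) is absent (z outside [7.5, 32]); Taking the union: only the 19.5×10.5 cube is present, so the union is just that shape — area = 204.75 mm². At z = 7.84: the cube (footprint 19.5×10.5) is included at this height (area 204.75 mm²); the r=7 cylinder at (1.5, 5) gives a regular 6-gon of circumradius 7 (constant along its height) (area = (6/2)·7.000²·sin(360°/6) = 127.31 mm²); Combining (union): the regions partially overlap — summed areas 332.06 mm² minus the doubly-counted overlap 73.30 mm² gives 258.76 mm² — area = 258.76 mm². Checking containment: at z = 7.84 the cross-section extends beyond the z = 2.52 cross-section by about 54.01 mm².

part overhangs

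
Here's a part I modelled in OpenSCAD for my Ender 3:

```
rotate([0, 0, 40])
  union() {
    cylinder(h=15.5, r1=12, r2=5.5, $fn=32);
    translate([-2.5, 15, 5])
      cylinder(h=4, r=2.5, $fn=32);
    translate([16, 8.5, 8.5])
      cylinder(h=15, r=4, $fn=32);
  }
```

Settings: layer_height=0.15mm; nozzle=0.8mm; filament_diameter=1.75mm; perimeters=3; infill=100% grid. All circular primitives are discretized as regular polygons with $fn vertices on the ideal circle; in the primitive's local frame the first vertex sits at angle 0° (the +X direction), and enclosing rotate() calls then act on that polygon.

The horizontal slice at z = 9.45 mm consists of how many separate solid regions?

2

At z = 9.45 mm: the cone: at t=0.610 of its height the radius interpolates to r₁+(r₂−r₁)t = 8.037, giving a regular 32-gon of that circumradius; the cylinder at (-2.5, 15) is not intersected at this z (z outside [5, 9]); the r=4 cylinder at (16, 8.5) gives a regular 32-gon of circumradius 4 (constant along its height); Taking the union: the 2 present regions are separate (no shared area or edge), so areas and boundary lengths simply add and each stays a separate island — 2 connected regions; (rotated 40° about Z; rotation is an isometry so areas/perimeters/island counts are preserved). The result has 2 disconnected regions.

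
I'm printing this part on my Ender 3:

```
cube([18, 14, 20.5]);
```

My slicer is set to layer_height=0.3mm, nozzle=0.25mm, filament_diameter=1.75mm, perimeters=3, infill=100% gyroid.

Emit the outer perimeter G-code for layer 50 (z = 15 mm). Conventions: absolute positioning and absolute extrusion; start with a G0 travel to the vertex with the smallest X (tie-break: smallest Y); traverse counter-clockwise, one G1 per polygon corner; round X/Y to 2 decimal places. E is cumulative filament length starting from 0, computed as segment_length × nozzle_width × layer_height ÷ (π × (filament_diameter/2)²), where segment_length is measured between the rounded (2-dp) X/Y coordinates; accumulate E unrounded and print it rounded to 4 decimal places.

At z = 15 mm: the cube is present — its section is the full 18×14 rectangle. The outline is a single polygon with 4 vertices. Extrusion per mm of travel: 0.25 × 0.3 / (π × 0.875²) = 0.031181. Accumulating E over each segment gives final E = 1.9956.

G0 X0.00 Y0.00 Z15.00
G1 X18.00 Y0.00 E0.5613
G1 X18.00 Y14.00 E0.9978
G1 X0.00 Y14.00 E1.5591
G1 X0.00 Y0.00 E1.9956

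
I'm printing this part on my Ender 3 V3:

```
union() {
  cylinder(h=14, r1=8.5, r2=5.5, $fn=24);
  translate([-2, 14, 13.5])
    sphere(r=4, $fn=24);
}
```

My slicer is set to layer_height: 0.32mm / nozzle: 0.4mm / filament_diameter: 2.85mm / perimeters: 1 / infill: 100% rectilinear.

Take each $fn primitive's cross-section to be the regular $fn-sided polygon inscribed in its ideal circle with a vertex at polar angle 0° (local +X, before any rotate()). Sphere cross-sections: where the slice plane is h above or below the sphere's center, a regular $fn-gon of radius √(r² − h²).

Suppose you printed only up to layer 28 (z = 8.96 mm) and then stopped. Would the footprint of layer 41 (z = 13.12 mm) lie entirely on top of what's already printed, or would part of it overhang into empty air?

Compare the two slices. At z = 8.96: the cone: at t=0.640 of its height the radius interpolates to r₁+(r₂−r₁)t = 6.580, giving a regular 24-gon of that circumradius (area = (24/2)·6.580²·sin(360°/24) = 134.47 mm²); the sphere at (-2, 14) is not intersected at this z (|z−center|=4.540 > r=4); Merging all regions: only the cone is present, so the union is just that shape — area = 134.47 mm². At z = 13.12: the cone (r1=8.5→r2=5.5) has section circumradius 5.689 here — a regular 24-gon (area = (24/2)·5.689²·sin(360°/24) = 100.50 mm²); the r=4 sphere at (-2, 14) contributes a regular 24-gon of circumradius √(4²−0.38²) = 3.982 (area = (24/2)·3.982²·sin(360°/24) = 49.24 mm²); Taking the union: the 2 present regions are separate (no shared area or edge), so areas and boundary lengths simply add and each stays a separate island — area = 149.75 mm². Checking containment: at z = 13.12 the cross-section extends beyond the z = 8.96 cross-section by about 49.24 mm².

part overhangs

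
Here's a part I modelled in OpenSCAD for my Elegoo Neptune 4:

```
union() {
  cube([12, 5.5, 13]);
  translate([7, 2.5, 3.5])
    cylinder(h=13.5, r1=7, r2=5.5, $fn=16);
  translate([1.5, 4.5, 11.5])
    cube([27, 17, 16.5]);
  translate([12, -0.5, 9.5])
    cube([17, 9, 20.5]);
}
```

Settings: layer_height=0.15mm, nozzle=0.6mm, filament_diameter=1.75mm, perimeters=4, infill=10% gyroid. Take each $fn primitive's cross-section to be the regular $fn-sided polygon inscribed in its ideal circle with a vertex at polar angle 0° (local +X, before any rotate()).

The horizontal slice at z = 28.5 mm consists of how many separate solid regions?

1

At z = 28.5 mm: the cube is absent (z outside [0, 13]); the cone at (7, 2.5) is absent (z outside [3.5, 17]); the cube at (1.5, 4.5) is not intersected at this z (z outside [11.5, 28]); the 17×9 cube at (12, -0.5) contributes its full rectangle; Merging all regions: only the 17×9 cube at (12, -0.5) is present, so the union is just that shape — 1 connected region. The result has 1 disconnected region.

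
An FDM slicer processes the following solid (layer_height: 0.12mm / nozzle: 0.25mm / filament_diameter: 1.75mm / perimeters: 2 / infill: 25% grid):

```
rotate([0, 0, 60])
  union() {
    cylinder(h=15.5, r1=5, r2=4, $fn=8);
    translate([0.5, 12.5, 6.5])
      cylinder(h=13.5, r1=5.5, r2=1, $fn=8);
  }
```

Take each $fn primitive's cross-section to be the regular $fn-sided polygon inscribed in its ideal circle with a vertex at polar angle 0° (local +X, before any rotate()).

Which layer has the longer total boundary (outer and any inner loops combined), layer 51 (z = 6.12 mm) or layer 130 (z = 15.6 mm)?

layer 51 (z = 6.12 mm)

Layer 51 (z = 6.12): the cone: at t=0.395 of its height the radius interpolates to r₁+(r₂−r₁)t = 4.605, giving a regular 8-gon of that circumradius (perimeter = 2·8·4.605·sin(180°/8) = 28.20 mm); the cone at (0.5, 12.5) is absent (z outside [6.5, 20]); Taking the union: only the cone is present, so the union is just that shape — boundary = 28.20 mm; (whole slice rotated 60° about Z — lengths, areas and connectivity unchanged). So its perimeter = 28.20 mm. Layer 130 (z = 15.6): the cone is absent (z outside [0, 15.5]); the cone at (0.5, 12.5) (r1=5.5→r2=1) has section circumradius 2.467 here — a regular 8-gon (perimeter = 2·8·2.467·sin(180°/8) = 15.10 mm); Taking the union: only the cone at (0.5, 12.5) is present, so the union is just that shape — boundary = 15.10 mm; (whole slice rotated 60° about Z — lengths, areas and connectivity unchanged). So its perimeter = 15.10 mm. Layer 51 is larger (28.20 vs 15.10 mm).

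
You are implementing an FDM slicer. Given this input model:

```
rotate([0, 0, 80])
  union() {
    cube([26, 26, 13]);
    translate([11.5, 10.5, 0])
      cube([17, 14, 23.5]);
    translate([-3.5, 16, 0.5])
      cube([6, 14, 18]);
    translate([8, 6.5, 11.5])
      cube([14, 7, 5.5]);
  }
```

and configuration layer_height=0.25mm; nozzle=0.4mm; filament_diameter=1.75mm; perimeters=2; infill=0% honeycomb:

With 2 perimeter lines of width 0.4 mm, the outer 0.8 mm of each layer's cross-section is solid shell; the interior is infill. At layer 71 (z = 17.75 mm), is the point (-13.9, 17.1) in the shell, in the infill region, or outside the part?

At z = 17.75 mm: the cube is not intersected at this z (z outside [0, 13]); the cube at (11.5, 10.5) (footprint 17×14) is included at this height; the cube at (-3.5, 16) (footprint 6×14) is included at this height; the cube at (8, 6.5) is not intersected at this z (z outside [11.5, 17]); Merging all regions: the 2 present regions are separate (no shared area or edge), so areas and boundary lengths simply add and each stays a separate island — 2 connected regions; (whole slice rotated 80° about Z — lengths, areas and connectivity unchanged). Overall, the cross-section has 2 separate islands. Undo the 80° rotation: the query point maps to (14.427, 16.658) in the un-rotated model frame. The nearest boundary edge runs (11.50, 10.50)→(11.50, 24.50); distance from the point to it = 2.93 mm. (Shell/infill is judged within the island containing the point — the largest one.) The point is inside the cross-section and 2.93 mm from the nearest boundary — more than the 0.8 mm shell width (2 × 0.4), so it's in the infill interior.

infill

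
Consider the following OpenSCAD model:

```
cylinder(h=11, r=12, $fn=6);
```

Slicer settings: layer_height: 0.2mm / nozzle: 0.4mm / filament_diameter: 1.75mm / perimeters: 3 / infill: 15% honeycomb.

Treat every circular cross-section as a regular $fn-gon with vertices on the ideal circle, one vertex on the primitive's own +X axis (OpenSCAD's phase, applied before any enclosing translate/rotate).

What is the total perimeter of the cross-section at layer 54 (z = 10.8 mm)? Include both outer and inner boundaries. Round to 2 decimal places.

72.00 mm

At z = 10.8 mm: the r=12 cylinder gives a regular 6-gon of circumradius 12 (constant along its height) (perimeter = 2·6·12.000·sin(180°/6) = 72.00 mm). Overall, the cross-section is a single solid region. Total boundary length (outer) = 72.00 mm.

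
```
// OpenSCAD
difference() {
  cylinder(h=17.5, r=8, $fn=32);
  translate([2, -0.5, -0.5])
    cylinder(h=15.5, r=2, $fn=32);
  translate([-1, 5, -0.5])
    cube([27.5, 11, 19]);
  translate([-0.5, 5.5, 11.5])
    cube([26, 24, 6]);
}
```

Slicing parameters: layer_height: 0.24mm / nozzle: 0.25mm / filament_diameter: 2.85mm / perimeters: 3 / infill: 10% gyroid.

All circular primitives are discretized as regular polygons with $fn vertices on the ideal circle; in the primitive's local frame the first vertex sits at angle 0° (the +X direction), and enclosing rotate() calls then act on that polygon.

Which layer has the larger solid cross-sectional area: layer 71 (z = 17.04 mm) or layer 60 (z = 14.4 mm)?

Layer 71 (z = 17.04): the cylinder: section is a regular 32-gon, circumradius r=8 (area = (32/2)·8.000²·sin(360°/32) = 199.77 mm²); the cylinder at (2, -0.5) is not intersected at this z (z outside [-0.5, 15]); the cube at (-1, 5) (footprint 27.5×11) is included at this height (area 302.50 mm²); the cube at (-0.5, 5.5) (footprint 26×24) is included at this height (area 624.00 mm²); Taking the first minus the rest: starting from the r=8 cylinder (199.77 mm²), the 27.5×11 cube at (-1, 5) partially overlaps it — only the 15.82 mm² overlap (of its 302.50 mm²) is removed, clipping the outline; the 26×24 cube at (-0.5, 5.5) misses the remaining region (no effect) — area = 183.96 mm². So its area = 183.96 mm². Layer 60 (z = 14.4): the cylinder: section is a regular 32-gon, circumradius r=8 (area = (32/2)·8.000²·sin(360°/32) = 199.77 mm²); the r=2 cylinder at (2, -0.5) contributes a regular 32-gon of circumradius 2 (area = (32/2)·2.000²·sin(360°/32) = 12.49 mm²); the 27.5×11 cube at (-1, 5) contributes its full rectangle (area 302.50 mm²); the cube at (-0.5, 5.5) (footprint 26×24) is included at this height (area 624.00 mm²); Taking the first minus the rest: starting from the r=8 cylinder (199.77 mm²), the r=2 cylinder at (2, -0.5) lies wholly inside it (removes its full 12.49 mm² and its 12.55 mm outline becomes a hole wall); the 27.5×11 cube at (-1, 5) partially overlaps it — only the 15.82 mm² overlap (of its 302.50 mm²) is removed, clipping the outline; the 26×24 cube at (-0.5, 5.5) misses the remaining region (no effect) — area = 171.47 mm². So its area = 171.47 mm². Layer 71 is larger (183.96 vs 171.47 mm²).

layer 71 (z = 17.04 mm)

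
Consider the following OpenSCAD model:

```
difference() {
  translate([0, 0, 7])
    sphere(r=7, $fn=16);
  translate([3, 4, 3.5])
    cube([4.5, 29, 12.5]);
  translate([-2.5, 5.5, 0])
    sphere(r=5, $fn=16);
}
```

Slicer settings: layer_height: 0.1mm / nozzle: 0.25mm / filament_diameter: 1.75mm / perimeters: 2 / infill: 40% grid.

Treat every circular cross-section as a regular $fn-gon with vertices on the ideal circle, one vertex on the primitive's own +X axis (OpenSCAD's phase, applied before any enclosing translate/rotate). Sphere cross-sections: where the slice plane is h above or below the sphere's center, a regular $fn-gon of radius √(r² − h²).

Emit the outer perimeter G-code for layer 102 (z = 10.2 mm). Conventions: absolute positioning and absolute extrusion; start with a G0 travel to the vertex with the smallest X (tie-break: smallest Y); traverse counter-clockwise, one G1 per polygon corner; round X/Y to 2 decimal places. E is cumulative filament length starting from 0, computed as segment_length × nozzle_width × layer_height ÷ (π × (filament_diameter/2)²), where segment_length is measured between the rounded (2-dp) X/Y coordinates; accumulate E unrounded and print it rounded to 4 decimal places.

G0 X-6.23 Y0.00 Z10.20
G1 X-5.75 Y-2.38 E0.0252
G1 X-4.40 Y-4.40 E0.0505
G1 X-2.38 Y-5.75 E0.0757
G1 X0.00 Y-6.23 E0.1010
G1 X2.38 Y-5.75 E0.1262
G1 X4.40 Y-4.40 E0.1515
G1 X5.75 Y-2.38 E0.1767
G1 X6.23 Y0.00 E0.2020
G1 X5.75 Y2.38 E0.2272
G1 X4.67 Y4.00 E0.2474
G1 X3.00 Y4.00 E0.2648
G1 X3.00 Y5.34 E0.2787
G1 X2.38 Y5.75 E0.2864
G1 X0.00 Y6.23 E0.3117
G1 X-2.38 Y5.75 E0.3369
G1 X-4.40 Y4.40 E0.3622
G1 X-5.75 Y2.38 E0.3874
G1 X-6.23 Y0.00 E0.4126

At z = 10.2 mm: the r=7 sphere slices to a regular 16-gon of circumradius 6.226 (√(r²−h²) with h=3.2 from center); the 4.5×29 cube at (3, 4) contributes its full rectangle; the sphere at (-2.5, 5.5) does not reach this height (|z−center|=10.200 > r=5); Subtracting the remaining from the first: starting from the r=7 sphere, the 4.5×29 cube at (3, 4) partially overlaps it — only the 1.28 mm² overlap (of its 130.50 mm²) is removed, clipping the outline — 1 connected region. The outline is a single polygon with 18 vertices. Extrusion per mm of travel: 0.25 × 0.1 / (π × 0.875²) = 0.010394. Accumulating E over each segment gives final E = 0.4126.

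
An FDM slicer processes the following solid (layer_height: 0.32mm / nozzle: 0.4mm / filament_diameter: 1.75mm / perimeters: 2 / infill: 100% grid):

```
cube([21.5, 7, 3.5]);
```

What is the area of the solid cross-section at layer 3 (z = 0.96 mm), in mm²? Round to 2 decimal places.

150.50 mm²

At z = 0.96 mm: the cube (footprint 21.5×7) is included at this height (area 150.50 mm²). Overall, the cross-section is a single solid region. Net area = 150.50 mm².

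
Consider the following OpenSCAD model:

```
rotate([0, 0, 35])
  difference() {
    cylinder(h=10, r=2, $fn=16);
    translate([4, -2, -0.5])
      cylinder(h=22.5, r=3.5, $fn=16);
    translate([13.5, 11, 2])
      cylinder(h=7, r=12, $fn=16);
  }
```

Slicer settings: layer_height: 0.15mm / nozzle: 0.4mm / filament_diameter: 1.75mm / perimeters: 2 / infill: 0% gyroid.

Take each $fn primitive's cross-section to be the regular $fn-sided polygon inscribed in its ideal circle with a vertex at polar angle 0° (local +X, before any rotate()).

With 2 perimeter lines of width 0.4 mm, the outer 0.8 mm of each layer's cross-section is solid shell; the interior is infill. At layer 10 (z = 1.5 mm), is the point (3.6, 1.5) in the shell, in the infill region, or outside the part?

At z = 1.5 mm: the r=2 cylinder gives a regular 16-gon of circumradius 2 (constant along its height); the r=3.5 cylinder at (4, -2) contributes a regular 16-gon of circumradius 3.5; the cylinder at (13.5, 11) is absent (z outside [2, 9]); Subtracting the remaining from the first: starting from the r=2 cylinder, the r=3.5 cylinder at (4, -2) partially overlaps it — only the 1.91 mm² overlap (of its 37.50 mm²) is removed, clipping the outline — 1 connected region; (whole slice rotated 35° about Z — lengths, areas and connectivity unchanged). Overall, the cross-section is a single solid region. Undo the 35° rotation: the query point maps to (3.809, -0.836) in the un-rotated model frame. The nearest boundary edge runs (1.85, 0.77)→(1.86, 0.70); distance from the point to it = 2.48 mm. The point is not inside any of the regions above, so it lies outside the cross-section (2.48 mm from the nearest boundary).

outside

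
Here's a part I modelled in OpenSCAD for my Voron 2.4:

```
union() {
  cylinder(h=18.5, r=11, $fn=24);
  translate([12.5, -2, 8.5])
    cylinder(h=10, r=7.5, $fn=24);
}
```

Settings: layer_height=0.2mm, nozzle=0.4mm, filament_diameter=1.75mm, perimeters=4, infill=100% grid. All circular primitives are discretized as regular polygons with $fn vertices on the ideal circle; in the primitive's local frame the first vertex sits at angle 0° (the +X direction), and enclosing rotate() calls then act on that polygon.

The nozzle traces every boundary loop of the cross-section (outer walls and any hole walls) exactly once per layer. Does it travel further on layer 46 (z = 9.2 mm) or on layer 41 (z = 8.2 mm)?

layer 46 (z = 9.2 mm)

Layer 46 (z = 9.2): the r=11 cylinder gives a regular 24-gon of circumradius 11 (constant along its height) (perimeter = 2·24·11.000·sin(180°/24) = 68.92 mm); the r=7.5 cylinder at (12.5, -2) contributes a regular 24-gon of circumradius 7.5 (perimeter = 2·24·7.500·sin(180°/24) = 46.99 mm); Taking the union: the regions partially overlap (shared area 51.36 mm²), so the edge portions inside another operand are dropped and the merged outline is re-measured after clipping — boundary = 86.65 mm. So its perimeter = 86.65 mm. Layer 41 (z = 8.2): the r=11 cylinder gives a regular 24-gon of circumradius 11 (constant along its height) (perimeter = 2·24·11.000·sin(180°/24) = 68.92 mm); the cylinder at (12.5, -2) is not intersected at this z (z outside [8.5, 18.5]); Combining (union): only the r=11 cylinder is present, so the union is just that shape — boundary = 68.92 mm. So its perimeter = 68.92 mm. Layer 46 is larger (86.65 vs 68.92 mm).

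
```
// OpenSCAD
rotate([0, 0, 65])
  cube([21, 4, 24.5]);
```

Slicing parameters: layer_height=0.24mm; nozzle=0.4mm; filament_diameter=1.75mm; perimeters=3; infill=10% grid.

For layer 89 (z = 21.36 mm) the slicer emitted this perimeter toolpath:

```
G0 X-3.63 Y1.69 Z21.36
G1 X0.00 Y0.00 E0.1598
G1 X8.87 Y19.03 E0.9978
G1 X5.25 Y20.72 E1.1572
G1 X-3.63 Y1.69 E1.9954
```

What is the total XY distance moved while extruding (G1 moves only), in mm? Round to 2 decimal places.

49.99 mm

Sum the Euclidean lengths of each G1 segment: total = 49.99 mm.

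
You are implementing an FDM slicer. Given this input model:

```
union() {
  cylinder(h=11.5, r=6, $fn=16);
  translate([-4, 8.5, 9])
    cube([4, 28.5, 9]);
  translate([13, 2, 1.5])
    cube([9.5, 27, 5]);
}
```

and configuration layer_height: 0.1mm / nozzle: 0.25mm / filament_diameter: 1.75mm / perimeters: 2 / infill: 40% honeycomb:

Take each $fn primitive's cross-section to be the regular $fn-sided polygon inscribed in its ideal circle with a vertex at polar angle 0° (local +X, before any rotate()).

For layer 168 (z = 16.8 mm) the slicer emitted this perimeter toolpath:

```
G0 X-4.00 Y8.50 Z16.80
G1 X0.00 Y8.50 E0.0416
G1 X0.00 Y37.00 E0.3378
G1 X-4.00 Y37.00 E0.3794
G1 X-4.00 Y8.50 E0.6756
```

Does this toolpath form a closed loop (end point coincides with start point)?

yes

Start point (G0): (-4.00, 8.50). End point (last G1): the path returns to the start — closed.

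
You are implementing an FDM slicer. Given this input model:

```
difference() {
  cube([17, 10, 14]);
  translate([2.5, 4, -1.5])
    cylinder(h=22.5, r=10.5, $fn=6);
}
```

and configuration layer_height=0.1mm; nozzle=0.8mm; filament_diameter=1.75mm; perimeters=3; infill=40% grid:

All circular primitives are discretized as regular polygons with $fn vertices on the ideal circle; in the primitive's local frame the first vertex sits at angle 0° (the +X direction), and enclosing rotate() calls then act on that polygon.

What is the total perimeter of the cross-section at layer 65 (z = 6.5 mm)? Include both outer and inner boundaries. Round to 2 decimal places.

35.32 mm

At z = 6.5 mm: the 17×10 cube contributes its full rectangle (perimeter 54.00 mm); the r=10.5 cylinder at (2.5, 4) contributes a regular 6-gon of circumradius 10.5 (perimeter = 2·6·10.500·sin(180°/6) = 63.00 mm); Taking the first minus the rest: starting from the 17×10 cube, the r=10.5 cylinder at (2.5, 4) partially overlaps it — only the 114.99 mm² overlap (of its 286.44 mm²) is removed, clipping the outline — boundary = 35.32 mm. Overall, the cross-section is a single solid region. Total boundary length (outer) = 35.32 mm.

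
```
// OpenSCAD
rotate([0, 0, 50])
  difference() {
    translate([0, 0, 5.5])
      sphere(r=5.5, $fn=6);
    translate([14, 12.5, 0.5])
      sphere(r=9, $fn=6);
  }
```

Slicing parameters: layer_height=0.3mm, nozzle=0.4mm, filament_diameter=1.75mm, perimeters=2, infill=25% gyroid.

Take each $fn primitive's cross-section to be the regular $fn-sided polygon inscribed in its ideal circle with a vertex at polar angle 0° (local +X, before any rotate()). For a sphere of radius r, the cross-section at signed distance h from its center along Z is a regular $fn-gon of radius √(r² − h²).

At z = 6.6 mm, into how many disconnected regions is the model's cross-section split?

At z = 6.6 mm: the r=5.5 sphere slices to a regular 6-gon of circumradius 5.389 (√(r²−h²) with h=1.1 from center); the r=9 sphere at (14, 12.5) slices to a regular 6-gon of circumradius 6.617 (√(r²−h²) with h=6.1 from center); After the difference (first − rest): starting from the r=5.5 sphere, the r=9 sphere at (14, 12.5) misses the remaining region (no effect) — 1 connected region; (whole slice rotated 50° about Z — lengths, areas and connectivity unchanged). The result has 1 disconnected region.

1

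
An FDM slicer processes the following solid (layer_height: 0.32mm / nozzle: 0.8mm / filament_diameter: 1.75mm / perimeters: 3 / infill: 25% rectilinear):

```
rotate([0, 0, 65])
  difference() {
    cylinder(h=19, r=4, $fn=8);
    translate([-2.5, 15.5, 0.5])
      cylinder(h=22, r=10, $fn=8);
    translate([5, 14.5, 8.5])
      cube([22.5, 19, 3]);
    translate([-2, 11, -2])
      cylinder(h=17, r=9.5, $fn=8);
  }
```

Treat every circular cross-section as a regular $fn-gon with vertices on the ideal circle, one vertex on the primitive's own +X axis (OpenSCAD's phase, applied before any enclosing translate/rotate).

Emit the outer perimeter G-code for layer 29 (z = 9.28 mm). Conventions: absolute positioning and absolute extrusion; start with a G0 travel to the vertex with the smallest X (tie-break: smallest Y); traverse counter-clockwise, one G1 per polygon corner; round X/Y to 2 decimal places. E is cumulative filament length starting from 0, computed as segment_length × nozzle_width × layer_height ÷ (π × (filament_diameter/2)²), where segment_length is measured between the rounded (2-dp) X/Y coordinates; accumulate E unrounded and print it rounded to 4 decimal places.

G0 X-3.14 Y-2.04 Z9.28
G1 X-1.69 Y-3.63 E0.2290
G1 X1.37 Y-3.76 E0.5550
G1 X3.63 Y-1.69 E0.8812
G1 X3.76 Y1.37 E1.2072
G1 X1.69 Y3.63 E1.5334
G1 X-1.37 Y3.76 E1.8593
G1 X-2.02 Y3.17 E1.9528
G1 X-2.20 Y-1.18 E2.4161
G1 X-3.14 Y-2.04 E2.5517

At z = 9.28 mm: the cylinder: section is a regular 8-gon, circumradius r=4; the r=10 cylinder at (-2.5, 15.5) gives a regular 8-gon of circumradius 10 (constant along its height); the cube at (5, 14.5) (footprint 22.5×19) is included at this height; the r=9.5 cylinder at (-2, 11) gives a regular 8-gon of circumradius 9.5 (constant along its height); After the difference (first − rest): starting from the r=4 cylinder, the r=10 cylinder at (-2.5, 15.5) misses the remaining region (no effect); the 22.5×19 cube at (5, 14.5) misses the remaining region (no effect); the r=9.5 cylinder at (-2, 11) partially overlaps it — only the 6.30 mm² overlap (of its 255.27 mm²) is removed, clipping the outline — 1 connected region; (whole slice rotated 65° about Z — lengths, areas and connectivity unchanged). The outline is a single polygon with 9 vertices. Extrusion per mm of travel: 0.8 × 0.32 / (π × 0.875²) = 0.106432. Accumulating E over each segment gives final E = 2.5517.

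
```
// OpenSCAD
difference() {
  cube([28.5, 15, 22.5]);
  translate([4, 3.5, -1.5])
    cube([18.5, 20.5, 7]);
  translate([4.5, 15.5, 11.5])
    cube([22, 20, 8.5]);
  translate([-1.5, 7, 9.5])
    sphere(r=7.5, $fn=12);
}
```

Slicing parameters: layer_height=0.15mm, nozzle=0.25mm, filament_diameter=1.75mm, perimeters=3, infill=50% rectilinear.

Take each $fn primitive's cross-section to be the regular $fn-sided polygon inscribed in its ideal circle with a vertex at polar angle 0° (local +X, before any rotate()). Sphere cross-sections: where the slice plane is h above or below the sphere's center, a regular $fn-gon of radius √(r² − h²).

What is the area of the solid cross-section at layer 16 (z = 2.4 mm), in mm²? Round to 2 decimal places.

At z = 2.4 mm: the cube (footprint 28.5×15) is included at this height (area 427.50 mm²); the cube at (4, 3.5) is present — its section is the full 18.5×20.5 rectangle (area 379.25 mm²); the cube at (4.5, 15.5) is absent (z outside [11.5, 20]); the r=7.5 sphere at (-1.5, 7) contributes a regular 12-gon of circumradius √(7.5²−7.1²) = 2.417 (area = (12/2)·2.417²·sin(360°/12) = 17.52 mm²); Subtracting the remaining from the first: starting from the 28.5×15 cube (427.50 mm²), the 18.5×20.5 cube at (4, 3.5) partially overlaps it — only the 212.75 mm² overlap (of its 379.25 mm²) is removed, clipping the outline; the r=7.5 sphere at (-1.5, 7) partially overlaps it — only the 2.18 mm² overlap (of its 17.52 mm²) is removed, clipping the outline — area = 212.57 mm². Overall, the cross-section is a single solid region. Net area = 212.57 mm².

212.57 mm²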